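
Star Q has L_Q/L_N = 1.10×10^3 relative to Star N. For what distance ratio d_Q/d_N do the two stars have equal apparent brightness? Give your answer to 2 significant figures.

Equal flux requires L_Q/d_Q² = L_N/d_N², so d_Q/d_N = √(L_Q/L_N)
= √(1.10×10^3) = 33.17.

33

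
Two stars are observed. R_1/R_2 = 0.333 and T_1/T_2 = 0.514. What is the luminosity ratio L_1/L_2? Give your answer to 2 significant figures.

0.0077

From the Stefan–Boltzmann law, L ∝ R²T⁴, so
L_1/L_2 = (R_1/R_2)² (T_1/T_2)⁴ = (0.333)² × (0.514)⁴ = 0.1109 × 0.06980 = 0.007740.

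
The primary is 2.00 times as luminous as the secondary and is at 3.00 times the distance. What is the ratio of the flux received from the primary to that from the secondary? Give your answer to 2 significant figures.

0.22

F = L/(4πd²), so F_p/F_s = (L_p/L_s) / (d_p/d_s)²
= 2.00 / (3.00)² = 2.00 / 9.000 = 0.2222.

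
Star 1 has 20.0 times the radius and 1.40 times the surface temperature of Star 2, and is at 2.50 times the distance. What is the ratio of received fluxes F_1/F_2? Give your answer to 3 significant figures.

L_1/L_2 = (R_1/R_2)²(T_1/T_2)⁴ = (20.0)² × (1.40)⁴ = 1537.
F_1/F_2 = (L_1/L_2)/(d_1/d_2)² = 1537 / (2.50)² = 245.9.

246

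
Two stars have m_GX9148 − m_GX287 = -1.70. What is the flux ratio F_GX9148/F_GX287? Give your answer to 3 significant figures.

4.79

F_GX9148/F_GX287 = 10^(−(m_GX9148 − m_GX287)/2.5) = 10^(1.70/2.5) = 10^0.680 = 4.786.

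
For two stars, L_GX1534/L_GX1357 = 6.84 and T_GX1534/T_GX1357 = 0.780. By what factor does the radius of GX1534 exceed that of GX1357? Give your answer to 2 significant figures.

L ∝ R²T⁴ gives R ∝ √L / T², so
R_GX1534/R_GX1357 = √(6.84) / (0.780)² = 2.615 / 0.6084 = 4.299.

4.3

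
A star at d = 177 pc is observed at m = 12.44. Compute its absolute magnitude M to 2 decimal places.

M = m − 5 log₁₀(d/10 pc) = 12.44 − 5 log₁₀(177/10)
  = 12.44 − 5 × 1.248 = 12.44 − 6.24 = 6.20.

6.20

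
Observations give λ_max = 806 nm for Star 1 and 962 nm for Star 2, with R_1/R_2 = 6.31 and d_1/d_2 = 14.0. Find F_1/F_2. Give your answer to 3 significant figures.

Wien's law: T_1/T_2 = λ_2/λ_1 = 962/806 = 1.194.
L_1/L_2 = (R_1/R_2)²(T_1/T_2)⁴ = (6.31)²(1.194)⁴ = 80.80.
F_1/F_2 = (L_1/L_2)/(d_1/d_2)² = 80.80/(14.0)² = 0.4123.

0.412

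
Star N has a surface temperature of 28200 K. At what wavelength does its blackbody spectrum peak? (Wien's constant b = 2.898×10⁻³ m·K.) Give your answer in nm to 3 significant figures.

λ_max = b/T = 2.898×10⁻³ / 28200 = 1.03×10^-7 m = 102.8 nm.

103 nm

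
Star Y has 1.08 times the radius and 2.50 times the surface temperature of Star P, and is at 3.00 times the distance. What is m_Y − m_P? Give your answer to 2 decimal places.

L_Y/L_P = (1.08)²(2.50)⁴ = 45.56.
F_Y/F_P = (L_Y/L_P)/(d_Y/d_P)² = 45.56/9.000 = 5.063.
m_Y − m_P = −2.5 log₁₀(5.063) = -1.76.

-1.76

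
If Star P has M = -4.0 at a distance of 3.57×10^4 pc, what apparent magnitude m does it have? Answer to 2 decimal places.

13.76

m = M + 5 log₁₀(d/10 pc) = -4.0 + 5 log₁₀(3.57×10^4/10)
  = -4.0 + 5 × 3.553 = -4.0 + 17.76 = 13.76.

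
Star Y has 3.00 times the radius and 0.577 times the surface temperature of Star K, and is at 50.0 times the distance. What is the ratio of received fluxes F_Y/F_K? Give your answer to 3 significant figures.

L_Y/L_K = (R_Y/R_K)²(T_Y/T_K)⁴ = (3.00)² × (0.577)⁴ = 0.9976.
F_Y/F_K = (L_Y/L_K)/(d_Y/d_K)² = 0.9976 / (50.0)² = 3.990×10^-4.

3.99×10^-4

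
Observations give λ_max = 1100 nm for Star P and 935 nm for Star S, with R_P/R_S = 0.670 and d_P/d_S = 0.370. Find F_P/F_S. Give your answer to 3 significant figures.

Wien's law: T_P/T_S = λ_S/λ_P = 935/1100 = 0.8500.
L_P/L_S = (R_P/R_S)²(T_P/T_S)⁴ = (0.670)²(0.8500)⁴ = 0.2343.
F_P/F_S = (L_P/L_S)/(d_P/d_S)² = 0.2343/(0.370)² = 1.712.

1.71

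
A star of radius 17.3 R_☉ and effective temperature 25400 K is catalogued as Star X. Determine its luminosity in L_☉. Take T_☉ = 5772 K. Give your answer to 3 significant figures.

1.12×10^5 L_☉

L/L_☉ = (R/R_☉)² (T/T_☉)⁴ = (17.3)² × (25400/5772)⁴
       = 299.3 × (4.401)⁴ = 299.3 × 375.0 = 1.122×10^5.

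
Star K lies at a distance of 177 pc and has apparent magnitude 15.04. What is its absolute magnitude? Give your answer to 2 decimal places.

M = m − 5 log₁₀(d/10 pc) = 15.04 − 5 log₁₀(177/10)
  = 15.04 − 5 × 1.248 = 15.04 − 6.24 = 8.80.

8.80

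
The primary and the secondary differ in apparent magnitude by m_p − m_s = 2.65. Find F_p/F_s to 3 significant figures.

0.0871

F_p/F_s = 10^(−(m_p − m_s)/2.5) = 10^(-2.65/2.5) = 10^-1.060 = 0.08710.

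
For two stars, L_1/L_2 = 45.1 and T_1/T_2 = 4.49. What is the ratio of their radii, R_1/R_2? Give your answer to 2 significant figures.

0.33

L ∝ R²T⁴ gives R ∝ √L / T², so
R_1/R_2 = √(45.1) / (4.49)² = 6.716 / 20.16 = 0.3331.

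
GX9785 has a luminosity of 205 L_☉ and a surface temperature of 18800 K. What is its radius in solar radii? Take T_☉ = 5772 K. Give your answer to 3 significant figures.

R/R_☉ = √(L/L_☉) / (T/T_☉)² = √(205) / (3.257)²
       = 14.32 / 10.61 = 1.350.

1.35 solar radii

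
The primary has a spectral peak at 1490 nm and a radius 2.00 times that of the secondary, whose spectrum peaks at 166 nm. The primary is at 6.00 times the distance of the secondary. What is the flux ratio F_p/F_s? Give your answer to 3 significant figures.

1.71×10^-5

Wien's law: T_p/T_s = λ_s/λ_p = 166/1490 = 0.1114.
L_p/L_s = (R_p/R_s)²(T_p/T_s)⁴ = (2.00)²(0.1114)⁴ = 6.162×10^-4.
F_p/F_s = (L_p/L_s)/(d_p/d_s)² = 6.162×10^-4/(6.00)² = 1.712×10^-5.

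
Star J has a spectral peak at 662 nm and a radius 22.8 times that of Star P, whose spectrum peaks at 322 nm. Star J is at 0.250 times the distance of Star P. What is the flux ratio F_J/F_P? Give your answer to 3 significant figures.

466

Wien's law: T_J/T_P = λ_P/λ_J = 322/662 = 0.4864.
L_J/L_P = (R_J/R_P)²(T_J/T_P)⁴ = (22.8)²(0.4864)⁴ = 29.10.
F_J/F_P = (L_J/L_P)/(d_J/d_P)² = 29.10/(0.250)² = 465.6.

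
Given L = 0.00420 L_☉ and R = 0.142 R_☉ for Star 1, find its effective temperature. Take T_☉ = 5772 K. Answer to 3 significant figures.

3.90×10^3 K

T/T_☉ = (L/L_☉)^(1/4) / (R/R_☉)^(1/2)
T = 5772 × (0.00420)^(1/4) / √(0.142) = 5772 × 0.2546 / 0.3768 = 3899 K.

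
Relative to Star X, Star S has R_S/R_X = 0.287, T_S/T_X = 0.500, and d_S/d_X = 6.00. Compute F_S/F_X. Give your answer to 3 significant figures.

1.43×10^-4

L_S/L_X = (R_S/R_X)²(T_S/T_X)⁴ = (0.287)² × (0.500)⁴ = 0.005148.
F_S/F_X = (L_S/L_X)/(d_S/d_X)² = 0.005148 / (6.00)² = 1.430×10^-4.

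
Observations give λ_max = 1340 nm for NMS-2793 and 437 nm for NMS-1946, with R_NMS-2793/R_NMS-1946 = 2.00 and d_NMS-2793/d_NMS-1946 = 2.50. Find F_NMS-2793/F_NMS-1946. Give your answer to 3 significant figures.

Wien's law: T_NMS-2793/T_NMS-1946 = λ_NMS-1946/λ_NMS-2793 = 437/1340 = 0.3261.
L_NMS-2793/L_NMS-1946 = (R_NMS-2793/R_NMS-1946)²(T_NMS-2793/T_NMS-1946)⁴ = (2.00)²(0.3261)⁴ = 0.04524.
F_NMS-2793/F_NMS-1946 = (L_NMS-2793/L_NMS-1946)/(d_NMS-2793/d_NMS-1946)² = 0.04524/(2.50)² = 0.007239.

0.00724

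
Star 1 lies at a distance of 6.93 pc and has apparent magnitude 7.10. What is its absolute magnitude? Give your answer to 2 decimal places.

7.90

M = m − 5 log₁₀(d/10 pc) = 7.10 − 5 log₁₀(6.93/10)
  = 7.10 − 5 × -0.159 = 7.10 − -0.80 = 7.90.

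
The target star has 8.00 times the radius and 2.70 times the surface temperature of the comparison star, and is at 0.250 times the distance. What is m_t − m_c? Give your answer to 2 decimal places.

-11.84

L_t/L_c = (8.00)²(2.70)⁴ = 3401.
F_t/F_c = (L_t/L_c)/(d_t/d_c)² = 3401/0.06250 = 5.442×10^4.
m_t − m_c = −2.5 log₁₀(5.442×10^4) = -11.84.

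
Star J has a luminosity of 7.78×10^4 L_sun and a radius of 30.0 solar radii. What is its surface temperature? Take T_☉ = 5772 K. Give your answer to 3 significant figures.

T/T_☉ = (L/L_☉)^(1/4) / (R/R_☉)^(1/2)
T = 5772 × (7.78×10^4)^(1/4) / √(30.0) = 5772 × 16.70 / 5.477 = 1.760×10^4 K.

1.76×10^4 K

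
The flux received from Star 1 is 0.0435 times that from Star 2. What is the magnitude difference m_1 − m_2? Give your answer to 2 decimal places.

3.40

m_1 − m_2 = −2.5 log₁₀(F_1/F_2) = −2.5 log₁₀(0.0435) = −2.5 × (-1.362) = 3.404.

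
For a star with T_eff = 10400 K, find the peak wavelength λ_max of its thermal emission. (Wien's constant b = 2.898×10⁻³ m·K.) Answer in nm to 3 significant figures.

279 nm

λ_max = b/T = 2.898×10⁻³ / 10400 = 2.79×10^-7 m = 278.7 nm.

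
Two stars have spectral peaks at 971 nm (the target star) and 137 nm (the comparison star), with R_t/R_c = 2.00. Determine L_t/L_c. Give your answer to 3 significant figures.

0.00159

Wien's law gives T ∝ 1/λ_max, so T_t/T_c = λ_c/λ_t = 137/971 = 0.1411.
Then L ∝ R²T⁴ gives L_t/L_c = (2.00)² × (0.1411)⁴ = 4.000 × 3.963×10^-4 = 0.001585.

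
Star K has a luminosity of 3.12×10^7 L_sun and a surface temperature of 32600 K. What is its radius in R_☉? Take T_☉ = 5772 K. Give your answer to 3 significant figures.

175 R_☉

R/R_☉ = √(L/L_☉) / (T/T_☉)² = √(3.12×10^7) / (5.648)²
       = 5586 / 31.90 = 175.1.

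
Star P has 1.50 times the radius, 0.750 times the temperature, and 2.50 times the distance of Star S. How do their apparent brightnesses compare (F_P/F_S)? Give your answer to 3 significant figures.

L_P/L_S = (R_P/R_S)²(T_P/T_S)⁴ = (1.50)² × (0.750)⁴ = 0.7119.
F_P/F_S = (L_P/L_S)/(d_P/d_S)² = 0.7119 / (2.50)² = 0.1139.

0.114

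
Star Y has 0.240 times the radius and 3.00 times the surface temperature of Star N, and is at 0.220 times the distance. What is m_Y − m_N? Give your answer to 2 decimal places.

L_Y/L_N = (0.240)²(3.00)⁴ = 4.666.
F_Y/F_N = (L_Y/L_N)/(d_Y/d_N)² = 4.666/0.04840 = 96.40.
m_Y − m_N = −2.5 log₁₀(96.40) = -4.96.

-4.96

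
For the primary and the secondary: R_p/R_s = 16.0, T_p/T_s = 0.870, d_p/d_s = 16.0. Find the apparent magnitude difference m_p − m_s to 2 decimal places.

L_p/L_s = (16.0)²(0.870)⁴ = 146.7.
F_p/F_s = (L_p/L_s)/(d_p/d_s)² = 146.7/256.0 = 0.5729.
m_p − m_s = −2.5 log₁₀(0.5729) = 0.60.

0.60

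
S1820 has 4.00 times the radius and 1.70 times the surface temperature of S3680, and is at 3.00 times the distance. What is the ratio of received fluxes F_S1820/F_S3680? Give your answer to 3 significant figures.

14.8

L_S1820/L_S3680 = (R_S1820/R_S3680)²(T_S1820/T_S3680)⁴ = (4.00)² × (1.70)⁴ = 133.6.
F_S1820/F_S3680 = (L_S1820/L_S3680)/(d_S1820/d_S3680)² = 133.6 / (3.00)² = 14.85.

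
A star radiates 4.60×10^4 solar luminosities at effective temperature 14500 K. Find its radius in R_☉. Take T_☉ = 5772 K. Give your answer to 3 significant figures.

34.0 R_☉

R/R_☉ = √(L/L_☉) / (T/T_☉)² = √(4.60×10^4) / (2.512)²
       = 214.5 / 6.311 = 33.99.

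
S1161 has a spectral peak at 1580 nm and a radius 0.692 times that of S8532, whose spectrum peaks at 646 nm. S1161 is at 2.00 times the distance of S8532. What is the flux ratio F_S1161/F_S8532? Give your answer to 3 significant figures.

0.00335

Wien's law: T_S1161/T_S8532 = λ_S8532/λ_S1161 = 646/1580 = 0.4089.
L_S1161/L_S8532 = (R_S1161/R_S8532)²(T_S1161/T_S8532)⁴ = (0.692)²(0.4089)⁴ = 0.01338.
F_S1161/F_S8532 = (L_S1161/L_S8532)/(d_S1161/d_S8532)² = 0.01338/(2.00)² = 0.003345.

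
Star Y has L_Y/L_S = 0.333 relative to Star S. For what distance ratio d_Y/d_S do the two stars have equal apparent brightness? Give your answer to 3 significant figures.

Equal flux requires L_Y/d_Y² = L_S/d_S², so d_Y/d_S = √(L_Y/L_S)
= √(0.333) = 0.5771.

0.577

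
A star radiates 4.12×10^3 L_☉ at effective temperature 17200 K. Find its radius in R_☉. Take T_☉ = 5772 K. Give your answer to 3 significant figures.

R/R_☉ = √(L/L_☉) / (T/T_☉)² = √(4.12×10^3) / (2.980)²
       = 64.19 / 8.880 = 7.228.

7.23 R_☉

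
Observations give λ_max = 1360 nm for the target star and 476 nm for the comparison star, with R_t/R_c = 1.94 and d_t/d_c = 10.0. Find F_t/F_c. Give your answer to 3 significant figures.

Wien's law: T_t/T_c = λ_c/λ_t = 476/1360 = 0.3500.
L_t/L_c = (R_t/R_c)²(T_t/T_c)⁴ = (1.94)²(0.3500)⁴ = 0.05648.
F_t/F_c = (L_t/L_c)/(d_t/d_c)² = 0.05648/(10.0)² = 5.648×10^-4.

5.65×10^-4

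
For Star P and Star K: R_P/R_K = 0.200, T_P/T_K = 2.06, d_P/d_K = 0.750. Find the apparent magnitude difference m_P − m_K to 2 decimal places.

-0.27

L_P/L_K = (0.200)²(2.06)⁴ = 0.7203.
F_P/F_K = (L_P/L_K)/(d_P/d_K)² = 0.7203/0.5625 = 1.281.
m_P − m_K = −2.5 log₁₀(1.281) = -0.27.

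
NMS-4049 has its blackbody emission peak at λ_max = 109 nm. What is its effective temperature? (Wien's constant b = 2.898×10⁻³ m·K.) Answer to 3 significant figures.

2.66×10^4 K

T = b/λ_max = 2.898×10⁻³ / (109×10⁻⁹) = 2.659×10^4 K.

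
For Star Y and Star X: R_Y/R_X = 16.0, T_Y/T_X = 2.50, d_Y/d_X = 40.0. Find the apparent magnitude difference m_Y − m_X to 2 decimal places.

-1.99

L_Y/L_X = (16.0)²(2.50)⁴ = 1.000×10^4.
F_Y/F_X = (L_Y/L_X)/(d_Y/d_X)² = 1.000×10^4/1600 = 6.250.
m_Y − m_X = −2.5 log₁₀(6.250) = -1.99.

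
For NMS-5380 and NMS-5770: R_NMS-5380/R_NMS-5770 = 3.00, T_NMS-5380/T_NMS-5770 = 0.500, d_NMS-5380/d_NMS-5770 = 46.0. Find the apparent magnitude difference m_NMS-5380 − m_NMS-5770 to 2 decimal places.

8.94

L_NMS-5380/L_NMS-5770 = (3.00)²(0.500)⁴ = 0.5625.
F_NMS-5380/F_NMS-5770 = (L_NMS-5380/L_NMS-5770)/(d_NMS-5380/d_NMS-5770)² = 0.5625/2116 = 2.658×10^-4.
m_NMS-5380 − m_NMS-5770 = −2.5 log₁₀(2.658×10^-4) = 8.94.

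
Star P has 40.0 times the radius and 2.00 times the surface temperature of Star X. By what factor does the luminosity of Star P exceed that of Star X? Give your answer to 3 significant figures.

2.56×10^4

From the Stefan–Boltzmann law, L ∝ R²T⁴, so
L_P/L_X = (R_P/R_X)² (T_P/T_X)⁴ = (40.0)² × (2.00)⁴ = 1600 × 16.00 = 2.560×10^4.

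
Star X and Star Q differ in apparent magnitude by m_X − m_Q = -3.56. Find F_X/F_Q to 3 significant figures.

26.5

F_X/F_Q = 10^(−(m_X − m_Q)/2.5) = 10^(3.56/2.5) = 10^1.424 = 26.55.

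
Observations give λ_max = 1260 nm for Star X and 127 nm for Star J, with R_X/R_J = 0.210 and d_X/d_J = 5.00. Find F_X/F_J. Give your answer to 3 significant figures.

1.82×10^-7

Wien's law: T_X/T_J = λ_J/λ_X = 127/1260 = 0.1008.
L_X/L_J = (R_X/R_J)²(T_X/T_J)⁴ = (0.210)²(0.1008)⁴ = 4.552×10^-6.
F_X/F_J = (L_X/L_J)/(d_X/d_J)² = 4.552×10^-6/(5.00)² = 1.821×10^-7.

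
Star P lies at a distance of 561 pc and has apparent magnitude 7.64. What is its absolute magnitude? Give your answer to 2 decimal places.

-1.10

M = m − 5 log₁₀(d/10 pc) = 7.64 − 5 log₁₀(561/10)
  = 7.64 − 5 × 1.749 = 7.64 − 8.74 = -1.10.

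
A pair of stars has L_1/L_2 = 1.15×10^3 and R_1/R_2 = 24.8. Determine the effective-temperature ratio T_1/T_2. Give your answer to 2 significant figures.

L ∝ R²T⁴ gives T ∝ (L/R²)^(1/4), so
T_1/T_2 = (1.15×10^3 / 24.8²)^(1/4) = (1.870)^(1/4) = 1.169.

1.2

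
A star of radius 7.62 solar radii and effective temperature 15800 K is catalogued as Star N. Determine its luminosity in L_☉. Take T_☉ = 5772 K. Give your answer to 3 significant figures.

3.26×10^3 L_☉

L/L_☉ = (R/R_☉)² (T/T_☉)⁴ = (7.62)² × (15800/5772)⁴
       = 58.06 × (2.737)⁴ = 58.06 × 56.15 = 3260.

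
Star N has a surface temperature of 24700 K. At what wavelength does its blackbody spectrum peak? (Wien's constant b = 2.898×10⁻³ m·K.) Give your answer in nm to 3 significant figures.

λ_max = b/T = 2.898×10⁻³ / 24700 = 1.17×10^-7 m = 117.3 nm.

117 nm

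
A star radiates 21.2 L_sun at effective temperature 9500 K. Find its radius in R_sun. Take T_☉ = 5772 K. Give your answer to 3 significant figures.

R/R_☉ = √(L/L_☉) / (T/T_☉)² = √(21.2) / (1.646)²
       = 4.604 / 2.709 = 1.700.

1.70 R_sun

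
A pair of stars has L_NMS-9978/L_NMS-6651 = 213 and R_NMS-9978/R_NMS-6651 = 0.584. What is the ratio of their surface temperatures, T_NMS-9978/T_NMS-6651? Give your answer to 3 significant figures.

5.00

L ∝ R²T⁴ gives T ∝ (L/R²)^(1/4), so
T_NMS-9978/T_NMS-6651 = (213 / 0.584²)^(1/4) = (624.5)^(1/4) = 4.999.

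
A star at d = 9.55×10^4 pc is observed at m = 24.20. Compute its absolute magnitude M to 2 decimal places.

M = m − 5 log₁₀(d/10 pc) = 24.20 − 5 log₁₀(9.55×10^4/10)
  = 24.20 − 5 × 3.980 = 24.20 − 19.90 = 4.30.

4.30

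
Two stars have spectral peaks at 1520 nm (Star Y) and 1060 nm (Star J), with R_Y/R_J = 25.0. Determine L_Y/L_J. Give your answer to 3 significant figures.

148

Wien's law gives T ∝ 1/λ_max, so T_Y/T_J = λ_J/λ_Y = 1060/1520 = 0.6974.
Then L ∝ R²T⁴ gives L_Y/L_J = (25.0)² × (0.6974)⁴ = 625.0 × 0.2365 = 147.8.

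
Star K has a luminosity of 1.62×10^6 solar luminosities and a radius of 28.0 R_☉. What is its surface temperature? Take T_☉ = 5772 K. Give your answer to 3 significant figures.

3.89×10^4 K

T/T_☉ = (L/L_☉)^(1/4) / (R/R_☉)^(1/2)
T = 5772 × (1.62×10^6)^(1/4) / √(28.0) = 5772 × 35.68 / 5.292 = 3.892×10^4 K.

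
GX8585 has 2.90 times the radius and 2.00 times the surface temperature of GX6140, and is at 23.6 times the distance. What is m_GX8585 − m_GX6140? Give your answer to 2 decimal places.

1.54

L_GX8585/L_GX6140 = (2.90)²(2.00)⁴ = 134.6.
F_GX8585/F_GX6140 = (L_GX8585/L_GX6140)/(d_GX8585/d_GX6140)² = 134.6/557.0 = 0.2416.
m_GX8585 − m_GX6140 = −2.5 log₁₀(0.2416) = 1.54.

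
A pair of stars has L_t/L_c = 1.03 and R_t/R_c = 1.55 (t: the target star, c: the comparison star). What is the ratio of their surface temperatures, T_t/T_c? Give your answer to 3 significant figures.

L ∝ R²T⁴ gives T ∝ (L/R²)^(1/4), so
T_t/T_c = (1.03 / 1.55²)^(1/4) = (0.4287)^(1/4) = 0.8092.

0.809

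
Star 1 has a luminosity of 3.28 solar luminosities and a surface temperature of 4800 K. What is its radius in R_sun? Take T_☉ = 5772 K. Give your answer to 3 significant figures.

2.62 R_sun

R/R_☉ = √(L/L_☉) / (T/T_☉)² = √(3.28) / (0.8316)²
       = 1.811 / 0.6916 = 2.619.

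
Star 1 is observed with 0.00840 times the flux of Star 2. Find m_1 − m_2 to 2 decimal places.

5.19

m_1 − m_2 = −2.5 log₁₀(F_1/F_2) = −2.5 log₁₀(0.00840) = −2.5 × (-2.076) = 5.189.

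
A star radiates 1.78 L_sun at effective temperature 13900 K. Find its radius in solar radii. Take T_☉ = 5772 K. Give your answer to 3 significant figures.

R/R_☉ = √(L/L_☉) / (T/T_☉)² = √(1.78) / (2.408)²
       = 1.334 / 5.799 = 0.2301.

0.230 solar radii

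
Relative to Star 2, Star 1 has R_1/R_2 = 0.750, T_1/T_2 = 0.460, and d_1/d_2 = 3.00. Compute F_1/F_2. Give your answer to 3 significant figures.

L_1/L_2 = (R_1/R_2)²(T_1/T_2)⁴ = (0.750)² × (0.460)⁴ = 0.02519.
F_1/F_2 = (L_1/L_2)/(d_1/d_2)² = 0.02519 / (3.00)² = 0.002798.

0.00280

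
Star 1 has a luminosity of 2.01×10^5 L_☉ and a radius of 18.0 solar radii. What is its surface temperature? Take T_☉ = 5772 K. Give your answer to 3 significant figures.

2.88×10^4 K

T/T_☉ = (L/L_☉)^(1/4) / (R/R_☉)^(1/2)
T = 5772 × (2.01×10^5)^(1/4) / √(18.0) = 5772 × 21.17 / 4.243 = 2.881×10^4 K.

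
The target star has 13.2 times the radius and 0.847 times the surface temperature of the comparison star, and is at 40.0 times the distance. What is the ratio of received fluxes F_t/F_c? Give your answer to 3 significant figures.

0.0560

L_t/L_c = (R_t/R_c)²(T_t/T_c)⁴ = (13.2)² × (0.847)⁴ = 89.68.
F_t/F_c = (L_t/L_c)/(d_t/d_c)² = 89.68 / (40.0)² = 0.05605.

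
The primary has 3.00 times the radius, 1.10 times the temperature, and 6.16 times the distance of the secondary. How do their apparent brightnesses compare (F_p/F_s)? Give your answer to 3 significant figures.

0.347

L_p/L_s = (R_p/R_s)²(T_p/T_s)⁴ = (3.00)² × (1.10)⁴ = 13.18.
F_p/F_s = (L_p/L_s)/(d_p/d_s)² = 13.18 / (6.16)² = 0.3473.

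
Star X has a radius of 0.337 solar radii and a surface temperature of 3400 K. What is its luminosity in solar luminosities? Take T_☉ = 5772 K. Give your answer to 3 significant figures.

L/L_☉ = (R/R_☉)² (T/T_☉)⁴ = (0.337)² × (3400/5772)⁴
       = 0.1136 × (0.5891)⁴ = 0.1136 × 0.1204 = 0.01367.

0.0137 solar luminosities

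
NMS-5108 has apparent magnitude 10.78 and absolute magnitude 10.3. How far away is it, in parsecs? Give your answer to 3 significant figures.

m − M = 5 log₁₀(d/10 pc)
10.78 − (10.3) = 0.48 = 5 log₁₀(d/10)
d = 10 × 10^(0.48/5) = 10 × 10^0.096 = 12.47 pc.

12.5 pc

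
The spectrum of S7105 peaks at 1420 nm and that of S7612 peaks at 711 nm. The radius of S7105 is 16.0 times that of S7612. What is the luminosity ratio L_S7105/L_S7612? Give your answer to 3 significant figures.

16.1

Wien's law gives T ∝ 1/λ_max, so T_S7105/T_S7612 = λ_S7612/λ_S7105 = 711/1420 = 0.5007.
Then L ∝ R²T⁴ gives L_S7105/L_S7612 = (16.0)² × (0.5007)⁴ = 256.0 × 0.06285 = 16.09.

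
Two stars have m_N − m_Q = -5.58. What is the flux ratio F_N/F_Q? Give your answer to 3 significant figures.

F_N/F_Q = 10^(−(m_N − m_Q)/2.5) = 10^(5.58/2.5) = 10^2.232 = 170.6.

171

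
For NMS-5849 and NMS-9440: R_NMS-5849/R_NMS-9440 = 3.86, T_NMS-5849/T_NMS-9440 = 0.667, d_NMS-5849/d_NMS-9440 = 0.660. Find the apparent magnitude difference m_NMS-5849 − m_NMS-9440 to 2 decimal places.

-2.08

L_NMS-5849/L_NMS-9440 = (3.86)²(0.667)⁴ = 2.949.
F_NMS-5849/F_NMS-9440 = (L_NMS-5849/L_NMS-9440)/(d_NMS-5849/d_NMS-9440)² = 2.949/0.4356 = 6.770.
m_NMS-5849 − m_NMS-9440 = −2.5 log₁₀(6.770) = -2.08.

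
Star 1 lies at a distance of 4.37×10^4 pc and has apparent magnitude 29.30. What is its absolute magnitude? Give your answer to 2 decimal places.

M = m − 5 log₁₀(d/10 pc) = 29.30 − 5 log₁₀(4.37×10^4/10)
  = 29.30 − 5 × 3.640 = 29.30 − 18.20 = 11.10.

11.10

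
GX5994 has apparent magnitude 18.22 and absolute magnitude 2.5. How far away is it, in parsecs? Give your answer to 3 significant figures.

1.39×10^4 pc

m − M = 5 log₁₀(d/10 pc)
18.22 − (2.5) = 15.72 = 5 log₁₀(d/10)
d = 10 × 10^(15.72/5) = 10 × 10^3.144 = 1.393×10^4 pc.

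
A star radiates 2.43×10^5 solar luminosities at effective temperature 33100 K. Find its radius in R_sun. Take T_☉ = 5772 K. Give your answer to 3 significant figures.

15.0 R_sun

R/R_☉ = √(L/L_☉) / (T/T_☉)² = √(2.43×10^5) / (5.735)²
       = 493.0 / 32.89 = 14.99.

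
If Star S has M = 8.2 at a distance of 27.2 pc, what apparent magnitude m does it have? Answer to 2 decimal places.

m = M + 5 log₁₀(d/10 pc) = 8.2 + 5 log₁₀(27.2/10)
  = 8.2 + 5 × 0.435 = 8.2 + 2.17 = 10.37.

10.37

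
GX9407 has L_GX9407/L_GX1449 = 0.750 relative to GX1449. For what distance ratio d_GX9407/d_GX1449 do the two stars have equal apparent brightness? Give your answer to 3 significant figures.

0.866

Equal flux requires L_GX9407/d_GX9407² = L_GX1449/d_GX1449², so d_GX9407/d_GX1449 = √(L_GX9407/L_GX1449)
= √(0.750) = 0.8660.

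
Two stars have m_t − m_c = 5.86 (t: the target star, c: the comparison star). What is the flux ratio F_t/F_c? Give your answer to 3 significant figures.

F_t/F_c = 10^(−(m_t − m_c)/2.5) = 10^(-5.86/2.5) = 10^-2.344 = 0.004529.

0.00453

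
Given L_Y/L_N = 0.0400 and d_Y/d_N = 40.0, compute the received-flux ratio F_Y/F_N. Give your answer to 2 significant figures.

F = L/(4πd²), so F_Y/F_N = (L_Y/L_N) / (d_Y/d_N)²
= 0.0400 / (40.0)² = 0.0400 / 1600 = 2.500×10^-5.

2.5×10^-5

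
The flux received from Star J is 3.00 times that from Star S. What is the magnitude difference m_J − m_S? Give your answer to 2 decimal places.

-1.19

m_J − m_S = −2.5 log₁₀(F_J/F_S) = −2.5 log₁₀(3.00) = −2.5 × (0.477) = -1.193.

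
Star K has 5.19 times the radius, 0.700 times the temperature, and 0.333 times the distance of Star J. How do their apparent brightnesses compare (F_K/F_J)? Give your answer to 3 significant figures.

L_K/L_J = (R_K/R_J)²(T_K/T_J)⁴ = (5.19)² × (0.700)⁴ = 6.467.
F_K/F_J = (L_K/L_J)/(d_K/d_J)² = 6.467 / (0.333)² = 58.32.

58.3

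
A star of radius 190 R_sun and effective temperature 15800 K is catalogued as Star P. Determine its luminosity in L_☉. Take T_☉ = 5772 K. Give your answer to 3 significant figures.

L/L_☉ = (R/R_☉)² (T/T_☉)⁴ = (190)² × (15800/5772)⁴
       = 3.610×10^4 × (2.737)⁴ = 3.610×10^4 × 56.15 = 2.027×10^6.

2.03×10^6 L_☉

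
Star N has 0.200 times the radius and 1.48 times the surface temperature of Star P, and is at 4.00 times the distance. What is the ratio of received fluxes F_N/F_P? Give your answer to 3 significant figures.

0.0120

L_N/L_P = (R_N/R_P)²(T_N/T_P)⁴ = (0.200)² × (1.48)⁴ = 0.1919.
F_N/F_P = (L_N/L_P)/(d_N/d_P)² = 0.1919 / (4.00)² = 0.01199.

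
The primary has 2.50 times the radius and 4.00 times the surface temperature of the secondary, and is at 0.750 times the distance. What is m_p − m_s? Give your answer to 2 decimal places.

-8.63

L_p/L_s = (2.50)²(4.00)⁴ = 1600.
F_p/F_s = (L_p/L_s)/(d_p/d_s)² = 1600/0.5625 = 2844.
m_p − m_s = −2.5 log₁₀(2844) = -8.63.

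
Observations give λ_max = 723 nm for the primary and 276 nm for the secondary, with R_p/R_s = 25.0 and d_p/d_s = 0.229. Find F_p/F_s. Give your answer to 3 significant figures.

253

Wien's law: T_p/T_s = λ_s/λ_p = 276/723 = 0.3817.
L_p/L_s = (R_p/R_s)²(T_p/T_s)⁴ = (25.0)²(0.3817)⁴ = 13.27.
F_p/F_s = (L_p/L_s)/(d_p/d_s)² = 13.27/(0.229)² = 253.1.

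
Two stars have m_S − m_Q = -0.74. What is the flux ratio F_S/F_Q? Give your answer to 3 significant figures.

1.98

F_S/F_Q = 10^(−(m_S − m_Q)/2.5) = 10^(0.74/2.5) = 10^0.296 = 1.977.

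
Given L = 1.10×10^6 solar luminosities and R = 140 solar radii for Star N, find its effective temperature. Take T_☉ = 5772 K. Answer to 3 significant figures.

1.58×10^4 K

T/T_☉ = (L/L_☉)^(1/4) / (R/R_☉)^(1/2)
T = 5772 × (1.10×10^6)^(1/4) / √(140) = 5772 × 32.39 / 11.83 = 1.580×10^4 K.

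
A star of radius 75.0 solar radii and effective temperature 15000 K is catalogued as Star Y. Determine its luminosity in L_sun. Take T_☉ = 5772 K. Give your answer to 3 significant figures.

L/L_☉ = (R/R_☉)² (T/T_☉)⁴ = (75.0)² × (15000/5772)⁴
       = 5625 × (2.599)⁴ = 5625 × 45.61 = 2.566×10^5.

2.57×10^5 L_sun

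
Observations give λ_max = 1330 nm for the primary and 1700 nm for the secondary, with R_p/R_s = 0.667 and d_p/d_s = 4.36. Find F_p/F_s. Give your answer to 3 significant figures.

Wien's law: T_p/T_s = λ_s/λ_p = 1700/1330 = 1.278.
L_p/L_s = (R_p/R_s)²(T_p/T_s)⁴ = (0.667)²(1.278)⁴ = 1.188.
F_p/F_s = (L_p/L_s)/(d_p/d_s)² = 1.188/(4.36)² = 0.06247.

0.0625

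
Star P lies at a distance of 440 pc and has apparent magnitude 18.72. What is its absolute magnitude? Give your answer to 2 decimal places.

10.50

M = m − 5 log₁₀(d/10 pc) = 18.72 − 5 log₁₀(440/10)
  = 18.72 − 5 × 1.643 = 18.72 − 8.22 = 10.50.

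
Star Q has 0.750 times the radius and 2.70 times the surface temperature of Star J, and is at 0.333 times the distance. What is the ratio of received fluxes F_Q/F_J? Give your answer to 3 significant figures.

270

L_Q/L_J = (R_Q/R_J)²(T_Q/T_J)⁴ = (0.750)² × (2.70)⁴ = 29.89.
F_Q/F_J = (L_Q/L_J)/(d_Q/d_J)² = 29.89 / (0.333)² = 269.6.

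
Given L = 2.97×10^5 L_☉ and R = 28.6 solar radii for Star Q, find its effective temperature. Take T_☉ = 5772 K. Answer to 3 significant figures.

T/T_☉ = (L/L_☉)^(1/4) / (R/R_☉)^(1/2)
T = 5772 × (2.97×10^5)^(1/4) / √(28.6) = 5772 × 23.34 / 5.348 = 2.520×10^4 K.

2.52×10^4 K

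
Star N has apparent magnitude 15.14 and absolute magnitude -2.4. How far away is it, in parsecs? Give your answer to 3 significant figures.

3.22×10^4 pc

m − M = 5 log₁₀(d/10 pc)
15.14 − (-2.4) = 17.54 = 5 log₁₀(d/10)
d = 10 × 10^(17.54/5) = 10 × 10^3.508 = 3.221×10^4 pc.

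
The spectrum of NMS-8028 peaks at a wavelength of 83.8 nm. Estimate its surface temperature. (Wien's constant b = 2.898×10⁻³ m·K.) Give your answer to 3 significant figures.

T = b/λ_max = 2.898×10⁻³ / (83.8×10⁻⁹) = 3.458×10^4 K.

3.46×10^4 K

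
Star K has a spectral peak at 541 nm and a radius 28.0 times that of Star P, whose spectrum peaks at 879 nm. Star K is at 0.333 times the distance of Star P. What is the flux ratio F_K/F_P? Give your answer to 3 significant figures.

4.93×10^4

Wien's law: T_K/T_P = λ_P/λ_K = 879/541 = 1.625.
L_K/L_P = (R_K/R_P)²(T_K/T_P)⁴ = (28.0)²(1.625)⁴ = 5464.
F_K/F_P = (L_K/L_P)/(d_K/d_P)² = 5464/(0.333)² = 4.927×10^4.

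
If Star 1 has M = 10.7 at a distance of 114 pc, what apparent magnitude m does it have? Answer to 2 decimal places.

15.98

m = M + 5 log₁₀(d/10 pc) = 10.7 + 5 log₁₀(114/10)
  = 10.7 + 5 × 1.057 = 10.7 + 5.28 = 15.98.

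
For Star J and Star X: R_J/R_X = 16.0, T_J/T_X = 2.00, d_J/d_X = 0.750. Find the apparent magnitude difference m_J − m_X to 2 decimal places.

L_J/L_X = (16.0)²(2.00)⁴ = 4096.
F_J/F_X = (L_J/L_X)/(d_J/d_X)² = 4096/0.5625 = 7282.
m_J − m_X = −2.5 log₁₀(7282) = -9.66.

-9.66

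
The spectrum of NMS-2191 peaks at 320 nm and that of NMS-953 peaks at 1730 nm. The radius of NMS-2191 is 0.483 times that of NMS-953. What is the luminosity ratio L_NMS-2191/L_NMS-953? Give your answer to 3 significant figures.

199

Wien's law gives T ∝ 1/λ_max, so T_NMS-2191/T_NMS-953 = λ_NMS-953/λ_NMS-2191 = 1730/320 = 5.406.
Then L ∝ R²T⁴ gives L_NMS-2191/L_NMS-953 = (0.483)² × (5.406)⁴ = 0.2333 × 854.2 = 199.3.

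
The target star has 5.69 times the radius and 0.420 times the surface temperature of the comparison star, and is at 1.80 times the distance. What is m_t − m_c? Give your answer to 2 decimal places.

1.27

L_t/L_c = (5.69)²(0.420)⁴ = 1.007.
F_t/F_c = (L_t/L_c)/(d_t/d_c)² = 1.007/3.240 = 0.3109.
m_t − m_c = −2.5 log₁₀(0.3109) = 1.27.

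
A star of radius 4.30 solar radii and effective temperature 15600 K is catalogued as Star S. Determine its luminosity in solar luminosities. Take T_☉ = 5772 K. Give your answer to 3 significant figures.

987 solar luminosities

L/L_☉ = (R/R_☉)² (T/T_☉)⁴ = (4.30)² × (15600/5772)⁴
       = 18.49 × (2.703)⁴ = 18.49 × 53.36 = 986.6.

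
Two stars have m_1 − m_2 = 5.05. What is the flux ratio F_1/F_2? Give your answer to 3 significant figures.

0.00955

F_1/F_2 = 10^(−(m_1 − m_2)/2.5) = 10^(-5.05/2.5) = 10^-2.020 = 0.009550.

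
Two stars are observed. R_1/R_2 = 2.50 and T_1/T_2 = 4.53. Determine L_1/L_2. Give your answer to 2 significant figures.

2.6×10^3

From the Stefan–Boltzmann law, L ∝ R²T⁴, so
L_1/L_2 = (R_1/R_2)² (T_1/T_2)⁴ = (2.50)² × (4.53)⁴ = 6.250 × 421.1 = 2632.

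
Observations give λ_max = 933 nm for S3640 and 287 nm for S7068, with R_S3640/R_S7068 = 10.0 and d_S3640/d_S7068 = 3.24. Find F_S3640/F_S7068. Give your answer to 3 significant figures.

Wien's law: T_S3640/T_S7068 = λ_S7068/λ_S3640 = 287/933 = 0.3076.
L_S3640/L_S7068 = (R_S3640/R_S7068)²(T_S3640/T_S7068)⁴ = (10.0)²(0.3076)⁴ = 0.8954.
F_S3640/F_S7068 = (L_S3640/L_S7068)/(d_S3640/d_S7068)² = 0.8954/(3.24)² = 0.08529.

0.0853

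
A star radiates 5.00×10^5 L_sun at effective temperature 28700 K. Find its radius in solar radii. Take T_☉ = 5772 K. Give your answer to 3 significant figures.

R/R_☉ = √(L/L_☉) / (T/T_☉)² = √(5.00×10^5) / (4.972)²
       = 707.1 / 24.72 = 28.60.

28.6 solar radii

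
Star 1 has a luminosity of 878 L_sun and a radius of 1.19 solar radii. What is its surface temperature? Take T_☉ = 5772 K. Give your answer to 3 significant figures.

T/T_☉ = (L/L_☉)^(1/4) / (R/R_☉)^(1/2)
T = 5772 × (878)^(1/4) / √(1.19) = 5772 × 5.443 / 1.091 = 2.880×10^4 K.

2.88×10^4 K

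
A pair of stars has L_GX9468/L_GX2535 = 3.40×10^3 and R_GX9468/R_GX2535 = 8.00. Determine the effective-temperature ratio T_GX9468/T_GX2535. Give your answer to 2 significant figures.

L ∝ R²T⁴ gives T ∝ (L/R²)^(1/4), so
T_GX9468/T_GX2535 = (3.40×10^3 / 8.00²)^(1/4) = (53.12)^(1/4) = 2.700.

2.7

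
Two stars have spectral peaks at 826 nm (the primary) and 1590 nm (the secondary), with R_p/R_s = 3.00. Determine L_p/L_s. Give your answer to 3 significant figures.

124

Wien's law gives T ∝ 1/λ_max, so T_p/T_s = λ_s/λ_p = 1590/826 = 1.925.
Then L ∝ R²T⁴ gives L_p/L_s = (3.00)² × (1.925)⁴ = 9.000 × 13.73 = 123.6.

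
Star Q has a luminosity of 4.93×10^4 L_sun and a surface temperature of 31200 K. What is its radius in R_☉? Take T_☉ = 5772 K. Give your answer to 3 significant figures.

R/R_☉ = √(L/L_☉) / (T/T_☉)² = √(4.93×10^4) / (5.405)²
       = 222.0 / 29.22 = 7.599.

7.60 R_☉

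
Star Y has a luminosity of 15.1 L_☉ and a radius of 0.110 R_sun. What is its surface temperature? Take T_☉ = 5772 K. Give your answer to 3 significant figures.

T/T_☉ = (L/L_☉)^(1/4) / (R/R_☉)^(1/2)
T = 5772 × (15.1)^(1/4) / √(0.110) = 5772 × 1.971 / 0.3317 = 3.431×10^4 K.

3.43×10^4 K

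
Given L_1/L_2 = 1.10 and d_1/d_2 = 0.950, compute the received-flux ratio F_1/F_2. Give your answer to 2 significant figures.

F = L/(4πd²), so F_1/F_2 = (L_1/L_2) / (d_1/d_2)²
= 1.10 / (0.950)² = 1.10 / 0.9025 = 1.219.

1.2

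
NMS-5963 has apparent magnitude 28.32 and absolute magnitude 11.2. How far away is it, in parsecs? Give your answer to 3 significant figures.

2.65×10^4 pc

m − M = 5 log₁₀(d/10 pc)
28.32 − (11.2) = 17.12 = 5 log₁₀(d/10)
d = 10 × 10^(17.12/5) = 10 × 10^3.424 = 2.655×10^4 pc.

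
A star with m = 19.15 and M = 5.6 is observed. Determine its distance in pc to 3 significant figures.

5.13×10^3 pc

m − M = 5 log₁₀(d/10 pc)
19.15 − (5.6) = 13.55 = 5 log₁₀(d/10)
d = 10 × 10^(13.55/5) = 10 × 10^2.710 = 5129 pc.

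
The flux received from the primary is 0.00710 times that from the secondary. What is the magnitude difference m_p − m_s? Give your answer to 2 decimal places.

5.37

m_p − m_s = −2.5 log₁₀(F_p/F_s) = −2.5 log₁₀(0.00710) = −2.5 × (-2.149) = 5.372.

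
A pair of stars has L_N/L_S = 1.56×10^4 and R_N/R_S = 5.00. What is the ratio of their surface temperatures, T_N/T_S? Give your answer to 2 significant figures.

L ∝ R²T⁴ gives T ∝ (L/R²)^(1/4), so
T_N/T_S = (1.56×10^4 / 5.00²)^(1/4) = (624.0)^(1/4) = 4.998.

5.0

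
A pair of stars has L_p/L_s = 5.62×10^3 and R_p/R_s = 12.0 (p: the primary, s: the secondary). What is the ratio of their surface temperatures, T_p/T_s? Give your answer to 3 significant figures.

2.50

L ∝ R²T⁴ gives T ∝ (L/R²)^(1/4), so
T_p/T_s = (5.62×10^3 / 12.0²)^(1/4) = (39.03)^(1/4) = 2.499.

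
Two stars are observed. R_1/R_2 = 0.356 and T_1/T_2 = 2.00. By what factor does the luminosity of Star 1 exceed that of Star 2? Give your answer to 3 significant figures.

2.03

From the Stefan–Boltzmann law, L ∝ R²T⁴, so
L_1/L_2 = (R_1/R_2)² (T_1/T_2)⁴ = (0.356)² × (2.00)⁴ = 0.1267 × 16.00 = 2.028.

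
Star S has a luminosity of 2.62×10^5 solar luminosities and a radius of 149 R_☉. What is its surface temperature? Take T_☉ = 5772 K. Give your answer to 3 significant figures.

1.07×10^4 K

T/T_☉ = (L/L_☉)^(1/4) / (R/R_☉)^(1/2)
T = 5772 × (2.62×10^5)^(1/4) / √(149) = 5772 × 22.62 / 12.21 = 1.070×10^4 K.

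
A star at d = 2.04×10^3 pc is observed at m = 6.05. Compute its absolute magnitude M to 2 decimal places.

M = m − 5 log₁₀(d/10 pc) = 6.05 − 5 log₁₀(2.04×10^3/10)
  = 6.05 − 5 × 2.310 = 6.05 − 11.55 = -5.50.

-5.50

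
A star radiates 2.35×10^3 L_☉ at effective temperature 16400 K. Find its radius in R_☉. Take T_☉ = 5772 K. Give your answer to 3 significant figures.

R/R_☉ = √(L/L_☉) / (T/T_☉)² = √(2.35×10^3) / (2.841)²
       = 48.48 / 8.073 = 6.005.

6.00 R_☉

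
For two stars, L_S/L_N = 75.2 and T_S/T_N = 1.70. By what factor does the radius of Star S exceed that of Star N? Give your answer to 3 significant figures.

L ∝ R²T⁴ gives R ∝ √L / T², so
R_S/R_N = √(75.2) / (1.70)² = 8.672 / 2.890 = 3.001.

3.00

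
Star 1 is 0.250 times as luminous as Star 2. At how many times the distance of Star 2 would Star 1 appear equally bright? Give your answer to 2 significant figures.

Equal flux requires L_1/d_1² = L_2/d_2², so d_1/d_2 = √(L_1/L_2)
= √(0.250) = 0.5000.

0.50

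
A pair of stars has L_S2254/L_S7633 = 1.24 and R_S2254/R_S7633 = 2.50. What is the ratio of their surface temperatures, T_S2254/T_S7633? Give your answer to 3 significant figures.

L ∝ R²T⁴ gives T ∝ (L/R²)^(1/4), so
T_S2254/T_S7633 = (1.24 / 2.50²)^(1/4) = (0.1984)^(1/4) = 0.6674.

0.667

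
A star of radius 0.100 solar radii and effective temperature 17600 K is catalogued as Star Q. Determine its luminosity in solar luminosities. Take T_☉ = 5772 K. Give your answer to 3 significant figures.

L/L_☉ = (R/R_☉)² (T/T_☉)⁴ = (0.100)² × (17600/5772)⁴
       = 0.01000 × (3.049)⁴ = 0.01000 × 86.45 = 0.8645.

0.864 solar luminosities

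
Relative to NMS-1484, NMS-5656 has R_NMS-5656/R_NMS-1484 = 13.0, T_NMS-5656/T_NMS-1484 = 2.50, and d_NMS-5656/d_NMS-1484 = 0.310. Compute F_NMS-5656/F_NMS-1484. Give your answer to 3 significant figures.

L_NMS-5656/L_NMS-1484 = (R_NMS-5656/R_NMS-1484)²(T_NMS-5656/T_NMS-1484)⁴ = (13.0)² × (2.50)⁴ = 6602.
F_NMS-5656/F_NMS-1484 = (L_NMS-5656/L_NMS-1484)/(d_NMS-5656/d_NMS-1484)² = 6602 / (0.310)² = 6.869×10^4.

6.87×10^4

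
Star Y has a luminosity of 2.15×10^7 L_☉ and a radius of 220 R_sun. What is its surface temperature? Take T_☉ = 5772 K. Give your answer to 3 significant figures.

T/T_☉ = (L/L_☉)^(1/4) / (R/R_☉)^(1/2)
T = 5772 × (2.15×10^7)^(1/4) / √(220) = 5772 × 68.09 / 14.83 = 2.650×10^4 K.

2.65×10^4 K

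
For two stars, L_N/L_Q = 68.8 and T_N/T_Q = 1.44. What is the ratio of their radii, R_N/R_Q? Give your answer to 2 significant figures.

L ∝ R²T⁴ gives R ∝ √L / T², so
R_N/R_Q = √(68.8) / (1.44)² = 8.295 / 2.074 = 4.000.

4.0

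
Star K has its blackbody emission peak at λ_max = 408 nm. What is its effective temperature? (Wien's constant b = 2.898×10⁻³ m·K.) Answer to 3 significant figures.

T = b/λ_max = 2.898×10⁻³ / (408×10⁻⁹) = 7103 K.

7.10×10^3 K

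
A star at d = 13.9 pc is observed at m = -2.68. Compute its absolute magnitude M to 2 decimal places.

M = m − 5 log₁₀(d/10 pc) = -2.68 − 5 log₁₀(13.9/10)
  = -2.68 − 5 × 0.143 = -2.68 − 0.72 = -3.40.

-3.40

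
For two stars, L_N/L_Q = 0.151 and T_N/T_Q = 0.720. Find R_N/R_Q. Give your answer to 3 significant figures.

L ∝ R²T⁴ gives R ∝ √L / T², so
R_N/R_Q = √(0.151) / (0.720)² = 0.3886 / 0.5184 = 0.7496.

0.750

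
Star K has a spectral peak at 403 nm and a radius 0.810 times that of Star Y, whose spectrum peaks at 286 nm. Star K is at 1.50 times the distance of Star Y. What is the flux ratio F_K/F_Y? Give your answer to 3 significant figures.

0.0740

Wien's law: T_K/T_Y = λ_Y/λ_K = 286/403 = 0.7097.
L_K/L_Y = (R_K/R_Y)²(T_K/T_Y)⁴ = (0.810)²(0.7097)⁴ = 0.1664.
F_K/F_Y = (L_K/L_Y)/(d_K/d_Y)² = 0.1664/(1.50)² = 0.07397.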